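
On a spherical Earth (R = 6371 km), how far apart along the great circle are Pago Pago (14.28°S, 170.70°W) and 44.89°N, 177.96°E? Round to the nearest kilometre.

Δλ = 177.96 − -170.70 = 348.66°; wrapped into (−180°, 180°]: -11.34°.
Δφ = 44.89 − -14.28 = 59.17°.
a = sin²(Δφ/2) + cos φ₁ · cos φ₂ · sin²(Δλ/2) = 0.250455.
c = 2·atan2(√a, √(1−a)) = 1.04825 rad → d = 6371·c ≈ 6678.40 km.

6678 km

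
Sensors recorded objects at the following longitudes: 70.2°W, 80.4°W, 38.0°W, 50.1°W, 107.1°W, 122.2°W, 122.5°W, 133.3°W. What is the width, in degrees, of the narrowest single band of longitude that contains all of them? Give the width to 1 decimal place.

Sort the longitudes: -133.3°, -122.5°, -122.2°, -107.1°, -80.4°, -70.2°, -50.1°, -38.0°.
Eastward gaps between consecutive values (wrapping around): 10.8°, 0.3°, 15.1°, 26.7°, 10.2°, 20.1°, 12.1°, 264.7°.
Largest gap = 264.7° ⇒ minimal covering band is its complement: 360° − 264.7° = 95.3°.
Band runs from -133.3° eastward to -38.0°.

95.3°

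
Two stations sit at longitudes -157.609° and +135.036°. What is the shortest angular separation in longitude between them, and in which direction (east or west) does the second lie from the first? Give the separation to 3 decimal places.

67.355° west

Raw difference: 135.036 − -157.609 = 292.645°.
Normalise into (−180°, 180°]: 292.645° − 360° = -67.355°.
Negative ⇒ the second point lies to the west; separation 67.355°.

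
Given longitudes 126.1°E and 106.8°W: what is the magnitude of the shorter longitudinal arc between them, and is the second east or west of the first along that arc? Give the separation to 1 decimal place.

Raw difference: -106.8 − 126.1 = -232.9°.
Normalise into (−180°, 180°]: -232.9° + 360° = 127.1°.
Positive ⇒ the second point lies to the east; separation 127.1°.

127.1° east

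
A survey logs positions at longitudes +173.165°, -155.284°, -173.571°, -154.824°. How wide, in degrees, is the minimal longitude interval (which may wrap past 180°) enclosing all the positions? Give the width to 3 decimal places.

Sort the longitudes: -173.571°, -155.284°, -154.824°, +173.165°.
Eastward gaps between consecutive values (wrapping around): 18.287°, 0.460°, 327.989°, 13.264°.
Largest gap = 327.989° ⇒ minimal covering band is its complement: 360° − 327.989° = 32.011°.
Band runs from +173.165° eastward to -154.824°, crossing the antimeridian.

32.011°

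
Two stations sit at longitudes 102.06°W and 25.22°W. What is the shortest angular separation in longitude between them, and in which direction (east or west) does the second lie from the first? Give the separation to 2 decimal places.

76.84° east

Raw difference: -25.22 − -102.06 = 76.84°.
Normalise into (−180°, 180°]: 76.84° stays 76.84°.
Positive ⇒ the second point lies to the east; separation 76.84°.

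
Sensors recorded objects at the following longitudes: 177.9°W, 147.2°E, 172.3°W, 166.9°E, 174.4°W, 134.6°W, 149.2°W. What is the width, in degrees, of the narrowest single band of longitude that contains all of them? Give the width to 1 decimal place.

78.2°

Sort the longitudes: -177.9°, -174.4°, -172.3°, -149.2°, -134.6°, +147.2°, +166.9°.
Eastward gaps between consecutive values (wrapping around): 3.5°, 2.1°, 23.1°, 14.6°, 281.8°, 19.7°, 15.2°.
Largest gap = 281.8° ⇒ minimal covering band is its complement: 360° − 281.8° = 78.2°.
Band runs from +147.2° eastward to -134.6°, crossing the antimeridian.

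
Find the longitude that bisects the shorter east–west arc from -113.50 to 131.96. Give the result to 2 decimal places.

-170.77°

Signed shortest Δλ from -113.50° to +131.96° is -114.54°.
Midpoint longitude = -113.50° + (-114.54°)/2 = -113.50° − 57.27° = -170.77°.
(The naïve average (-113.50 + +131.96)/2 = 9.23° is on the wrong side of the globe.)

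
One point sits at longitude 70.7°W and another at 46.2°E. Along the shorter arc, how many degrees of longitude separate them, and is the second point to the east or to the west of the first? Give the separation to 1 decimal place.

116.9° east

Raw difference: 46.2 − -70.7 = 116.9°.
Normalise into (−180°, 180°]: 116.9° stays 116.9°.
Positive ⇒ the second point lies to the east; separation 116.9°.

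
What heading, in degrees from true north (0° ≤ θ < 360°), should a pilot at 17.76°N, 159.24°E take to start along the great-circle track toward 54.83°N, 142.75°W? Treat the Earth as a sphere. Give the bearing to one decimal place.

35.5°

Δλ = -142.75 − 159.24 = -301.99°; wrapped into (−180°, 180°]: 58.01°.
θ = atan2( sin Δλ · cos φ₂ , cos φ₁ · sin φ₂ − sin φ₁ · cos φ₂ · cos Δλ )
  = atan2(0.48853, 0.68541) = 35.480° → normalised to [0°, 360°): 35.480°.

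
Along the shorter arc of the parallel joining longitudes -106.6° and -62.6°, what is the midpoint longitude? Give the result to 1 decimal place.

-84.6°

Signed shortest Δλ from -106.6° to -62.6° is +44.0°.
Midpoint longitude = -106.6° + (+44.0°)/2 = -106.6° + 22.0° = -84.6°.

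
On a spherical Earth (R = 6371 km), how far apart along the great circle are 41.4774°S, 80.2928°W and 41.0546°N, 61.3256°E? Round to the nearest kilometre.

16834 km

Δλ = 61.3256 − -80.2928 = 141.6184°.
Δφ = 41.0546 − -41.4774 = 82.5320°.
a = sin²(Δφ/2) + cos φ₁ · cos φ₂ · sin²(Δλ/2) = 0.938939.
c = 2·atan2(√a, √(1−a)) = 2.64221 rad → d = 6371·c ≈ 16833.52 km.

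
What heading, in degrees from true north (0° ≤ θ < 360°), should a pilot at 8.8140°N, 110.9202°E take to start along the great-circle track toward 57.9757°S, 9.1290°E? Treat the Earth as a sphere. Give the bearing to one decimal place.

212.3°

Δλ = 9.1290 − 110.9202 = -101.7912°.
θ = atan2( sin Δλ · cos φ₂ , cos φ₁ · sin φ₂ − sin φ₁ · cos φ₂ · cos Δλ )
  = atan2(-0.51909, -0.82121) = -147.703° → normalised to [0°, 360°): 212.297°.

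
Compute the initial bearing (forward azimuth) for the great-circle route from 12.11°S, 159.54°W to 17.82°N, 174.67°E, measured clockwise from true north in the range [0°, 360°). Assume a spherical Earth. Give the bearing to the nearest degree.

319°

Δλ = 174.67 − -159.54 = 334.21°; wrapped into (−180°, 180°]: -25.79°.
θ = atan2( sin Δλ · cos φ₂ , cos φ₁ · sin φ₂ − sin φ₁ · cos φ₂ · cos Δλ )
  = atan2(-0.41420, 0.47905) = -40.848° → normalised to [0°, 360°): 319.152°.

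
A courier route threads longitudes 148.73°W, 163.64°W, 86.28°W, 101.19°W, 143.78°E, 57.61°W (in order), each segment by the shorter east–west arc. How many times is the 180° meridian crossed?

2

Leg 1: -148.73° → -163.64°, shortest Δλ = -14.91° (west) — does not cross 180°.
Leg 2: -163.64° → -86.28°, shortest Δλ = 77.36° (east) — does not cross 180°.
Leg 3: -86.28° → -101.19°, shortest Δλ = -14.91° (west) — does not cross 180°.
Leg 4: -101.19° → +143.78°, shortest Δλ = -115.03° (west) — crosses 180°.
Leg 5: +143.78° → -57.61°, shortest Δλ = 158.61° (east) — crosses 180°.
Total crossings: 2.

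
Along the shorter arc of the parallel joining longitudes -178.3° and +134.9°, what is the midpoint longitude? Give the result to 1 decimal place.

+158.3°

Signed shortest Δλ from -178.3° to +134.9° is -46.8°.
Midpoint longitude = -178.3° + (-46.8°)/2 = -178.3° − 23.4° = -201.7°.
Normalise into (−180°, 180°]: +158.3°.
(The naïve average (-178.3 + +134.9)/2 = -21.7° is on the wrong side of the globe.)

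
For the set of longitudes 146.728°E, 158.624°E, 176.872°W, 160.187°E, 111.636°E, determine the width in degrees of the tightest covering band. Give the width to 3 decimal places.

71.492°

Sort the longitudes: -176.872°, +111.636°, +146.728°, +158.624°, +160.187°.
Eastward gaps between consecutive values (wrapping around): 288.508°, 35.092°, 11.896°, 1.563°, 22.941°.
Largest gap = 288.508° ⇒ minimal covering band is its complement: 360° − 288.508° = 71.492°.
Band runs from +111.636° eastward to -176.872°, crossing the antimeridian.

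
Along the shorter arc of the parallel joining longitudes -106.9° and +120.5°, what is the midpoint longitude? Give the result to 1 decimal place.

Signed shortest Δλ from -106.9° to +120.5° is -132.6°.
Midpoint longitude = -106.9° + (-132.6°)/2 = -106.9° − 66.3° = -173.2°.
(The naïve average (-106.9 + +120.5)/2 = 6.8° is on the wrong side of the globe.)

-173.2°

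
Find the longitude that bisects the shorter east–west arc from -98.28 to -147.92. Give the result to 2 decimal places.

-123.10°

Signed shortest Δλ from -98.28° to -147.92° is -49.64°.
Midpoint longitude = -98.28° + (-49.64°)/2 = -98.28° − 24.82° = -123.10°.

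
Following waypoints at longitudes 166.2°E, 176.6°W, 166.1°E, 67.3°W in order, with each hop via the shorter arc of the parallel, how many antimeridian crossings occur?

Leg 1: +166.2° → -176.6°, shortest Δλ = 17.2° (east) — crosses 180°.
Leg 2: -176.6° → +166.1°, shortest Δλ = -17.3° (west) — crosses 180°.
Leg 3: +166.1° → -67.3°, shortest Δλ = 126.6° (east) — crosses 180°.
Total crossings: 3.

3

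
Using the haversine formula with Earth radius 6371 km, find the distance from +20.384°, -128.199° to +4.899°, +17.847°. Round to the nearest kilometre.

Δλ = 17.847 − -128.199 = 146.046°.
Δφ = 4.899 − 20.384 = -15.485°.
a = sin²(Δφ/2) + cos φ₁ · cos φ₂ · sin²(Δλ/2) = 0.872479.
c = 2·atan2(√a, √(1−a)) = 2.41127 rad → d = 6371·c ≈ 15362.18 km.

15362 km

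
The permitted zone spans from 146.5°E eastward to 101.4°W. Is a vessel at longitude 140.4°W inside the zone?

Band width going east from +146.5° to -101.4°: ((-101.4 − 146.5) mod 360) = 112.1°.
Offset of -140.4° east of the west edge: ((-140.4 − 146.5) mod 360) = 73.1°.
73.1° ≤ 112.1° ⇒ inside.

Yes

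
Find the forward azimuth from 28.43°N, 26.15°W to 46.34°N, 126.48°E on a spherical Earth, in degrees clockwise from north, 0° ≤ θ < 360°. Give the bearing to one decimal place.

18.9°

Δλ = 126.48 − -26.15 = 152.63°.
θ = atan2( sin Δλ · cos φ₂ , cos φ₁ · sin φ₂ − sin φ₁ · cos φ₂ · cos Δλ )
  = atan2(0.31739, 0.92809) = 18.880° → normalised to [0°, 360°): 18.880°.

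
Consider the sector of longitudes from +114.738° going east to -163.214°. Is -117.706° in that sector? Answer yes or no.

No

Band width going east from +114.738° to -163.214°: ((-163.214 − 114.738) mod 360) = 82.048°.
Offset of -117.706° east of the west edge: ((-117.706 − 114.738) mod 360) = 127.556°.
127.556° > 82.048° ⇒ outside.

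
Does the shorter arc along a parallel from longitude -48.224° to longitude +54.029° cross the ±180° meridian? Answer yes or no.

Signed shortest Δλ = ((54.029 − -48.224 + 180) mod 360) − 180 = 102.253°.
Going east by 102.253° from -48.224° reaches +54.029° without touching 180°.

No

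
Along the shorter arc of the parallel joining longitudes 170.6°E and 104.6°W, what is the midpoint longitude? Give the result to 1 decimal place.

147.0°W

Signed shortest Δλ from +170.6° to -104.6° is +84.8°.
Midpoint longitude = +170.6° + (+84.8°)/2 = +170.6° + 42.4° = +213.0°.
Normalise into (−180°, 180°]: -147.0°.
(The naïve average (+170.6 + -104.6)/2 = 33.0° is on the wrong side of the globe.)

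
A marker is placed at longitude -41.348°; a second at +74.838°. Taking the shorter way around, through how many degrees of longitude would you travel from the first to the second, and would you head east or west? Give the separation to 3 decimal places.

116.186° east

Raw difference: 74.838 − -41.348 = 116.186°.
Normalise into (−180°, 180°]: 116.186° stays 116.186°.
Positive ⇒ the second point lies to the east; separation 116.186°.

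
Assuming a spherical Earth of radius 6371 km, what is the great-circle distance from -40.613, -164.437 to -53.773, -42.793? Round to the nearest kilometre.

Δλ = -42.793 − -164.437 = 121.644°.
Δφ = -53.773 − -40.613 = -13.160°.
a = sin²(Δφ/2) + cos φ₁ · cos φ₂ · sin²(Δλ/2) = 0.355132.
c = 2·atan2(√a, √(1−a)) = 1.27684 rad → d = 6371·c ≈ 8134.78 km.

8135 km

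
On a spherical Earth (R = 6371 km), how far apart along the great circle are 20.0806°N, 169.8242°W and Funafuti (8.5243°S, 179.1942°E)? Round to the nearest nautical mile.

1836 nmi

Δλ = 179.1942 − -169.8242 = 349.0184°; wrapped into (−180°, 180°]: -10.9816°.
Δφ = -8.5243 − 20.0806 = -28.6049°.
a = sin²(Δφ/2) + cos φ₁ · cos φ₂ · sin²(Δλ/2) = 0.069533.
c = 2·atan2(√a, √(1−a)) = 0.53369 rad → d = 6371·c ≈ 3400.17 km ≈ 1835.94 nmi.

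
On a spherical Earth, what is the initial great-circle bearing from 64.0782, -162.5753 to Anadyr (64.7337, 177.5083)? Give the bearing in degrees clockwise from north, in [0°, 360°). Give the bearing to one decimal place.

283.3°

Δλ = 177.5083 − -162.5753 = 340.0836°; wrapped into (−180°, 180°]: -19.9164°.
θ = atan2( sin Δλ · cos φ₂ , cos φ₁ · sin φ₂ − sin φ₁ · cos φ₂ · cos Δλ )
  = atan2(-0.14540, 0.03440) = -76.689° → normalised to [0°, 360°): 283.311°.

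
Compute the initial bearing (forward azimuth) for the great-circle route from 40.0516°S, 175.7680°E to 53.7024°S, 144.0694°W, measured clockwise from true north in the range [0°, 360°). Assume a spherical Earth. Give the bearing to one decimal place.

130.5°

Δλ = -144.0694 − 175.7680 = -319.8374°; wrapped into (−180°, 180°]: 40.1626°.
θ = atan2( sin Δλ · cos φ₂ , cos φ₁ · sin φ₂ − sin φ₁ · cos φ₂ · cos Δλ )
  = atan2(0.38180, -0.32582) = 130.477° → normalised to [0°, 360°): 130.477°.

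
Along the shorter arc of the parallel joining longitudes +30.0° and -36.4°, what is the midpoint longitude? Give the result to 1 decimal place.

Signed shortest Δλ from +30.0° to -36.4° is -66.4°.
Midpoint longitude = +30.0° + (-66.4°)/2 = +30.0° − 33.2° = -3.2°.

-3.2°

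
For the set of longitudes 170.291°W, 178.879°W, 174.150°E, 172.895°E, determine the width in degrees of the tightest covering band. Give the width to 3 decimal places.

Sort the longitudes: -178.879°, -170.291°, +172.895°, +174.150°.
Eastward gaps between consecutive values (wrapping around): 8.588°, 343.186°, 1.255°, 6.971°.
Largest gap = 343.186° ⇒ minimal covering band is its complement: 360° − 343.186° = 16.814°.
Band runs from +172.895° eastward to -170.291°, crossing the antimeridian.

16.814°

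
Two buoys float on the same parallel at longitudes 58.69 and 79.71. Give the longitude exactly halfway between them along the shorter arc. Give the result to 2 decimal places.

Signed shortest Δλ from +58.69° to +79.71° is +21.02°.
Midpoint longitude = +58.69° + (+21.02°)/2 = +58.69° + 10.51° = +69.20°.

+69.20°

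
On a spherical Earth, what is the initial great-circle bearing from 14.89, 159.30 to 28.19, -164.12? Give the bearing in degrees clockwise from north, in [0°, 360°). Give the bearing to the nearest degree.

62°

Δλ = -164.12 − 159.30 = -323.42°; wrapped into (−180°, 180°]: 36.58°.
θ = atan2( sin Δλ · cos φ₂ , cos φ₁ · sin φ₂ − sin φ₁ · cos φ₂ · cos Δλ )
  = atan2(0.52526, 0.27466) = 62.395° → normalised to [0°, 360°): 62.395°.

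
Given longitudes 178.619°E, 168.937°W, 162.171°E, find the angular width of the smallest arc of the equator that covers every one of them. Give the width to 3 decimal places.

28.892°

Sort the longitudes: -168.937°, +162.171°, +178.619°.
Eastward gaps between consecutive values (wrapping around): 331.108°, 16.448°, 12.444°.
Largest gap = 331.108° ⇒ minimal covering band is its complement: 360° − 331.108° = 28.892°.
Band runs from +162.171° eastward to -168.937°, crossing the antimeridian.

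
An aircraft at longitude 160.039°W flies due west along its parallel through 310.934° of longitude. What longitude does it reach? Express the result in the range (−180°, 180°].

Start at -160.039°; shift −310.934° → -470.973°.
-470.973° lies outside (−180°, 180°]; add 360° → -110.973°.

110.973°W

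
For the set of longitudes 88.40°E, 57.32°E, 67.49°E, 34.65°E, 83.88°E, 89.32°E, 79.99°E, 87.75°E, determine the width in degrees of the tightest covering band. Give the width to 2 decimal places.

54.67°

Sort the longitudes: +34.65°, +57.32°, +67.49°, +79.99°, +83.88°, +87.75°, +88.40°, +89.32°.
Eastward gaps between consecutive values (wrapping around): 22.67°, 10.17°, 12.50°, 3.89°, 3.87°, 0.65°, 0.92°, 305.33°.
Largest gap = 305.33° ⇒ minimal covering band is its complement: 360° − 305.33° = 54.67°.
Band runs from +34.65° eastward to +89.32°.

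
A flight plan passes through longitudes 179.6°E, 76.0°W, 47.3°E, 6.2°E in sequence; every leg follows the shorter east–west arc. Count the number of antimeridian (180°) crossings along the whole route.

Leg 1: +179.6° → -76.0°, shortest Δλ = 104.4° (east) — crosses 180°.
Leg 2: -76.0° → +47.3°, shortest Δλ = 123.3° (east) — does not cross 180°.
Leg 3: +47.3° → +6.2°, shortest Δλ = -41.1° (west) — does not cross 180°.
Total crossings: 1.

1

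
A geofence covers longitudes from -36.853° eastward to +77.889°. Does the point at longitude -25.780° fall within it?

Band width going east from -36.853° to +77.889°: ((77.889 − -36.853) mod 360) = 114.742°.
Offset of -25.780° east of the west edge: ((-25.780 − -36.853) mod 360) = 11.073°.
11.073° ≤ 114.742° ⇒ inside.

Yes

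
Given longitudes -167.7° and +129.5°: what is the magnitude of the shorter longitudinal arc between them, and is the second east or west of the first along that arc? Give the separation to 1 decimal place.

Raw difference: 129.5 − -167.7 = 297.2°.
Normalise into (−180°, 180°]: 297.2° − 360° = -62.8°.
Negative ⇒ the second point lies to the west; separation 62.8°.

62.8° west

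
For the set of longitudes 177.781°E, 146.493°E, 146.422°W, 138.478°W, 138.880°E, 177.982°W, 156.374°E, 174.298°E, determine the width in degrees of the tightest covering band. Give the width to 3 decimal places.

Sort the longitudes: -177.982°, -146.422°, -138.478°, +138.880°, +146.493°, +156.374°, +174.298°, +177.781°.
Eastward gaps between consecutive values (wrapping around): 31.560°, 7.944°, 277.358°, 7.613°, 9.881°, 17.924°, 3.483°, 4.237°.
Largest gap = 277.358° ⇒ minimal covering band is its complement: 360° − 277.358° = 82.642°.
Band runs from +138.880° eastward to -138.478°, crossing the antimeridian.

82.642°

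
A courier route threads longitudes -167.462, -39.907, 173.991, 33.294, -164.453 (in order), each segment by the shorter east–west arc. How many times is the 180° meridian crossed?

Leg 1: -167.462° → -39.907°, shortest Δλ = 127.555° (east) — does not cross 180°.
Leg 2: -39.907° → +173.991°, shortest Δλ = -146.102° (west) — crosses 180°.
Leg 3: +173.991° → +33.294°, shortest Δλ = -140.697° (west) — does not cross 180°.
Leg 4: +33.294° → -164.453°, shortest Δλ = 162.253° (east) — crosses 180°.
Total crossings: 2.

2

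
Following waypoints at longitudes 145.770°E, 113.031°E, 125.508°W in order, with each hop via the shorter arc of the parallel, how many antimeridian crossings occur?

1

Leg 1: +145.770° → +113.031°, shortest Δλ = -32.739° (west) — does not cross 180°.
Leg 2: +113.031° → -125.508°, shortest Δλ = 121.461° (east) — crosses 180°.
Total crossings: 1.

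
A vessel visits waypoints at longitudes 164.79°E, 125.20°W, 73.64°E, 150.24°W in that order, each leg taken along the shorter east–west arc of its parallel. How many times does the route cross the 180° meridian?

Leg 1: +164.79° → -125.20°, shortest Δλ = 70.01° (east) — crosses 180°.
Leg 2: -125.20° → +73.64°, shortest Δλ = -161.16° (west) — crosses 180°.
Leg 3: +73.64° → -150.24°, shortest Δλ = 136.12° (east) — crosses 180°.
Total crossings: 3.

3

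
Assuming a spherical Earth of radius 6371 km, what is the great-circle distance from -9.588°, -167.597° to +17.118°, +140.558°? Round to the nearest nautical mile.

Δλ = 140.558 − -167.597 = 308.155°; wrapped into (−180°, 180°]: -51.845°.
Δφ = 17.118 − -9.588 = 26.706°.
a = sin²(Δφ/2) + cos φ₁ · cos φ₂ · sin²(Δλ/2) = 0.233425.
c = 2·atan2(√a, √(1−a)) = 1.00848 rad → d = 6371·c ≈ 6425.01 km ≈ 3469.23 nmi.

3469 nmi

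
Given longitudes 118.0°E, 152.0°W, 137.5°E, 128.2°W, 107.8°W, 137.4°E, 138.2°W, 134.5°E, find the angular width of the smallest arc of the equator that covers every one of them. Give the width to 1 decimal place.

Sort the longitudes: -152.0°, -138.2°, -128.2°, -107.8°, +118.0°, +134.5°, +137.4°, +137.5°.
Eastward gaps between consecutive values (wrapping around): 13.8°, 10.0°, 20.4°, 225.8°, 16.5°, 2.9°, 0.1°, 70.5°.
Largest gap = 225.8° ⇒ minimal covering band is its complement: 360° − 225.8° = 134.2°.
Band runs from +118.0° eastward to -107.8°, crossing the antimeridian.

134.2°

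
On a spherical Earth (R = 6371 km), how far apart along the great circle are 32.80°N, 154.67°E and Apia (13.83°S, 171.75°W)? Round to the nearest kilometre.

Δλ = -171.75 − 154.67 = -326.42°; wrapped into (−180°, 180°]: 33.58°.
Δφ = -13.83 − 32.80 = -46.63°.
a = sin²(Δφ/2) + cos φ₁ · cos φ₂ · sin²(Δλ/2) = 0.224752.
c = 2·atan2(√a, √(1−a)) = 0.98784 rad → d = 6371·c ≈ 6293.52 km.

6294 km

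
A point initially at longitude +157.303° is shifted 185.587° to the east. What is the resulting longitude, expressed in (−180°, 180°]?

Start at +157.303°; shift +185.587° → +342.890°.
+342.890° lies outside (−180°, 180°]; subtract 360° → -17.110°.

-17.110°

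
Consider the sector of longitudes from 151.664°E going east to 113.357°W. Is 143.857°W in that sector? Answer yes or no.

Yes

Band width going east from +151.664° to -113.357°: ((-113.357 − 151.664) mod 360) = 94.979°.
Offset of -143.857° east of the west edge: ((-143.857 − 151.664) mod 360) = 64.479°.
64.479° ≤ 94.979° ⇒ inside.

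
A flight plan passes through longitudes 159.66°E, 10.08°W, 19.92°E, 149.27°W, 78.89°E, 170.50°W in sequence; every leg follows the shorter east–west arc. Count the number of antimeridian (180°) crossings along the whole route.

2

Leg 1: +159.66° → -10.08°, shortest Δλ = -169.74° (west) — does not cross 180°.
Leg 2: -10.08° → +19.92°, shortest Δλ = 30.0° (east) — does not cross 180°.
Leg 3: +19.92° → -149.27°, shortest Δλ = -169.19° (west) — does not cross 180°.
Leg 4: -149.27° → +78.89°, shortest Δλ = -131.84° (west) — crosses 180°.
Leg 5: +78.89° → -170.50°, shortest Δλ = 110.61° (east) — crosses 180°.
Total crossings: 2.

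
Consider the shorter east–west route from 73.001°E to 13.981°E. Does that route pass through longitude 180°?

Signed shortest Δλ = ((13.981 − 73.001 + 180) mod 360) − 180 = -59.02°.
Going west by 59.02° from +73.001° reaches +13.981° without touching 180°.

No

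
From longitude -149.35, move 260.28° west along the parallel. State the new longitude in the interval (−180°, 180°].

-49.63°

Start at -149.35°; shift −260.28° → -409.63°.
-409.63° lies outside (−180°, 180°]; add 360° → -49.63°.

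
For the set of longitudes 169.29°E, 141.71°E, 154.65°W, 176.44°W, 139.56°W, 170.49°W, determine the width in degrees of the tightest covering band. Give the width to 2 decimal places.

78.73°

Sort the longitudes: -176.44°, -170.49°, -154.65°, -139.56°, +141.71°, +169.29°.
Eastward gaps between consecutive values (wrapping around): 5.95°, 15.84°, 15.09°, 281.27°, 27.58°, 14.27°.
Largest gap = 281.27° ⇒ minimal covering band is its complement: 360° − 281.27° = 78.73°.
Band runs from +141.71° eastward to -139.56°, crossing the antimeridian.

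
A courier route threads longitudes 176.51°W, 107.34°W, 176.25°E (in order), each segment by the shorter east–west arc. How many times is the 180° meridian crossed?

1

Leg 1: -176.51° → -107.34°, shortest Δλ = 69.17° (east) — does not cross 180°.
Leg 2: -107.34° → +176.25°, shortest Δλ = -76.41° (west) — crosses 180°.
Total crossings: 1.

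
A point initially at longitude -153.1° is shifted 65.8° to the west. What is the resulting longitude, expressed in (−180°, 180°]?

Start at -153.1°; shift −65.8° → -218.9°.
-218.9° lies outside (−180°, 180°]; add 360° → +141.1°.

+141.1°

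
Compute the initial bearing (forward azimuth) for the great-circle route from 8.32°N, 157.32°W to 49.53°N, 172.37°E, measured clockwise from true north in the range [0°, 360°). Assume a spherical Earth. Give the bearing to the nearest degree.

334°

Δλ = 172.37 − -157.32 = 329.69°; wrapped into (−180°, 180°]: -30.31°.
θ = atan2( sin Δλ · cos φ₂ , cos φ₁ · sin φ₂ − sin φ₁ · cos φ₂ · cos Δλ )
  = atan2(-0.32756, 0.67166) = -25.998° → normalised to [0°, 360°): 334.002°.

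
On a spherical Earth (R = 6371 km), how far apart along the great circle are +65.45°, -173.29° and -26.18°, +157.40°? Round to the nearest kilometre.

Δλ = 157.40 − -173.29 = 330.69°; wrapped into (−180°, 180°]: -29.31°.
Δφ = -26.18 − 65.45 = -91.63°.
a = sin²(Δφ/2) + cos φ₁ · cos φ₂ · sin²(Δλ/2) = 0.538089.
c = 2·atan2(√a, √(1−a)) = 1.64705 rad → d = 6371·c ≈ 10493.34 km.

10493 km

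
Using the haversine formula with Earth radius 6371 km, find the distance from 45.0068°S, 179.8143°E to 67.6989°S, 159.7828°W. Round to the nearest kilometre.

Δλ = -159.7828 − 179.8143 = -339.5971°; wrapped into (−180°, 180°]: 20.4029°.
Δφ = -67.6989 − -45.0068 = -22.6921°.
a = sin²(Δφ/2) + cos φ₁ · cos φ₂ · sin²(Δλ/2) = 0.047120.
c = 2·atan2(√a, √(1−a)) = 0.43763 rad → d = 6371·c ≈ 2788.13 km.

2788 km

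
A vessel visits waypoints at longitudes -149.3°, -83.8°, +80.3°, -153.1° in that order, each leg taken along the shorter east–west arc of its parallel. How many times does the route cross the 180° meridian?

1

Leg 1: -149.3° → -83.8°, shortest Δλ = 65.5° (east) — does not cross 180°.
Leg 2: -83.8° → +80.3°, shortest Δλ = 164.1° (east) — does not cross 180°.
Leg 3: +80.3° → -153.1°, shortest Δλ = 126.6° (east) — crosses 180°.
Total crossings: 1.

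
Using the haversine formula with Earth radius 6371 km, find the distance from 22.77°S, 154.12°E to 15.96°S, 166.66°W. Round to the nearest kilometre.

Δλ = -166.66 − 154.12 = -320.78°; wrapped into (−180°, 180°]: 39.22°.
Δφ = -15.96 − -22.77 = 6.81°.
a = sin²(Δφ/2) + cos φ₁ · cos φ₂ · sin²(Δλ/2) = 0.103384.
c = 2·atan2(√a, √(1−a)) = 0.65470 rad → d = 6371·c ≈ 4171.08 km.

4171 km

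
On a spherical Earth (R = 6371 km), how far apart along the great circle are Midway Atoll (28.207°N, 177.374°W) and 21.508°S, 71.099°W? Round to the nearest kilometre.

Δλ = -71.099 − -177.374 = 106.275°.
Δφ = -21.508 − 28.207 = -49.715°.
a = sin²(Δφ/2) + cos φ₁ · cos φ₂ · sin²(Δλ/2) = 0.701531.
c = 2·atan2(√a, √(1−a)) = 1.98566 rad → d = 6371·c ≈ 12650.61 km.

12651 km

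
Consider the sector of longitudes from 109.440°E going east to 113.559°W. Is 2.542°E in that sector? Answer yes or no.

No

Band width going east from +109.440° to -113.559°: ((-113.559 − 109.440) mod 360) = 137.001°.
Offset of +2.542° east of the west edge: ((2.542 − 109.440) mod 360) = 253.102°.
253.102° > 137.001° ⇒ outside.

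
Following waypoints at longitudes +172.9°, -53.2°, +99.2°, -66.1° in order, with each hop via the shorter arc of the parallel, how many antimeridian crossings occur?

Leg 1: +172.9° → -53.2°, shortest Δλ = 133.9° (east) — crosses 180°.
Leg 2: -53.2° → +99.2°, shortest Δλ = 152.4° (east) — does not cross 180°.
Leg 3: +99.2° → -66.1°, shortest Δλ = -165.3° (west) — does not cross 180°.
Total crossings: 1.

1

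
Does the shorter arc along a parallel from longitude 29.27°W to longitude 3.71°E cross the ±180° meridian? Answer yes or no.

Signed shortest Δλ = ((3.71 − -29.27 + 180) mod 360) − 180 = 32.98°.
Going east by 32.98° from -29.27° reaches +3.71° without touching 180°.

No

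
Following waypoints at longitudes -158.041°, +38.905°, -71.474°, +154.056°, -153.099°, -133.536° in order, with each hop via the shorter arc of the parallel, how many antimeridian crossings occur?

Leg 1: -158.041° → +38.905°, shortest Δλ = -163.054° (west) — crosses 180°.
Leg 2: +38.905° → -71.474°, shortest Δλ = -110.379° (west) — does not cross 180°.
Leg 3: -71.474° → +154.056°, shortest Δλ = -134.47° (west) — crosses 180°.
Leg 4: +154.056° → -153.099°, shortest Δλ = 52.845° (east) — crosses 180°.
Leg 5: -153.099° → -133.536°, shortest Δλ = 19.563° (east) — does not cross 180°.
Total crossings: 3.

3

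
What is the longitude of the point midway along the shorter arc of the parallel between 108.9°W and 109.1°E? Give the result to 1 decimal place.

179.9°W

Signed shortest Δλ from -108.9° to +109.1° is -142.0°.
Midpoint longitude = -108.9° + (-142.0°)/2 = -108.9° − 71.0° = -179.9°.
(The naïve average (-108.9 + +109.1)/2 = 0.1° is on the wrong side of the globe.)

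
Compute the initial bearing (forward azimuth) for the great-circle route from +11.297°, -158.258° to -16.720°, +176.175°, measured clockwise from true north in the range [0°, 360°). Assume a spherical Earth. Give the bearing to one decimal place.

Δλ = 176.175 − -158.258 = 334.433°; wrapped into (−180°, 180°]: -25.567°.
θ = atan2( sin Δλ · cos φ₂ , cos φ₁ · sin φ₂ − sin φ₁ · cos φ₂ · cos Δλ )
  = atan2(-0.41332, -0.45136) = -137.519° → normalised to [0°, 360°): 222.481°.

222.5°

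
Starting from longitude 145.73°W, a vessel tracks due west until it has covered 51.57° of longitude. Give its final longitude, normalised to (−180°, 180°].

162.70°E

Start at -145.73°; shift −51.57° → -197.30°.
-197.30° lies outside (−180°, 180°]; add 360° → +162.70°.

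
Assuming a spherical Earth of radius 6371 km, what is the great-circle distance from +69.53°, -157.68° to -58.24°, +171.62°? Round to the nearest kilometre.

14418 km

Δλ = 171.62 − -157.68 = 329.30°; wrapped into (−180°, 180°]: -30.70°.
Δφ = -58.24 − 69.53 = -127.77°.
a = sin²(Δφ/2) + cos φ₁ · cos φ₂ · sin²(Δλ/2) = 0.819146.
c = 2·atan2(√a, √(1−a)) = 2.26307 rad → d = 6371·c ≈ 14418.04 km.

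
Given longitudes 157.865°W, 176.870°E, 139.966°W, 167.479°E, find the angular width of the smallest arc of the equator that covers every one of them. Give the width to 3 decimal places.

Sort the longitudes: -157.865°, -139.966°, +167.479°, +176.870°.
Eastward gaps between consecutive values (wrapping around): 17.899°, 307.445°, 9.391°, 25.265°.
Largest gap = 307.445° ⇒ minimal covering band is its complement: 360° − 307.445° = 52.555°.
Band runs from +167.479° eastward to -139.966°, crossing the antimeridian.

52.555°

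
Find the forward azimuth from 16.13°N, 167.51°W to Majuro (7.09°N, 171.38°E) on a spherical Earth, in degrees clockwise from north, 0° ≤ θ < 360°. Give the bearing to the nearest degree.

249°

Δλ = 171.38 − -167.51 = 338.89°; wrapped into (−180°, 180°]: -21.11°.
θ = atan2( sin Δλ · cos φ₂ , cos φ₁ · sin φ₂ − sin φ₁ · cos φ₂ · cos Δλ )
  = atan2(-0.35741, -0.13862) = -111.199° → normalised to [0°, 360°): 248.801°.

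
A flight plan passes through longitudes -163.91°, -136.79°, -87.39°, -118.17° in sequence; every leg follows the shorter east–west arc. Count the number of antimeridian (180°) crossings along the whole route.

Leg 1: -163.91° → -136.79°, shortest Δλ = 27.12° (east) — does not cross 180°.
Leg 2: -136.79° → -87.39°, shortest Δλ = 49.4° (east) — does not cross 180°.
Leg 3: -87.39° → -118.17°, shortest Δλ = -30.78° (west) — does not cross 180°.
Total crossings: 0.

0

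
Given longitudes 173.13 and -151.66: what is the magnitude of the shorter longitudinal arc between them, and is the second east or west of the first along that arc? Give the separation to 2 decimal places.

Raw difference: -151.66 − 173.13 = -324.79°.
Normalise into (−180°, 180°]: -324.79° + 360° = 35.21°.
Positive ⇒ the second point lies to the east; separation 35.21°.

35.21° east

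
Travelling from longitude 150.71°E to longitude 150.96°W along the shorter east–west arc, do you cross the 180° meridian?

Naïve |-150.96 − 150.71| = 301.67° > 180°, so the shorter arc goes the other way round — across 180°.
Signed shortest Δλ = ((-150.96 − 150.71 + 180) mod 360) − 180 = 58.33°.
Going east by 58.33° from +150.71° passes through 180° before reaching -150.96°.

Yes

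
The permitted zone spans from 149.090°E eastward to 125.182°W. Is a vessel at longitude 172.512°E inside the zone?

Band width going east from +149.090° to -125.182°: ((-125.182 − 149.090) mod 360) = 85.728°.
Offset of +172.512° east of the west edge: ((172.512 − 149.090) mod 360) = 23.422°.
23.422° ≤ 85.728° ⇒ inside.

Yes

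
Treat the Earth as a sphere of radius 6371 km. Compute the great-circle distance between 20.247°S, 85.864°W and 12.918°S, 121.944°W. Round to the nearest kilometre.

Δλ = -121.944 − -85.864 = -36.080°.
Δφ = -12.918 − -20.247 = 7.329°.
a = sin²(Δφ/2) + cos φ₁ · cos φ₂ · sin²(Δλ/2) = 0.091784.
c = 2·atan2(√a, √(1−a)) = 0.61559 rad → d = 6371·c ≈ 3921.94 km.

3922 km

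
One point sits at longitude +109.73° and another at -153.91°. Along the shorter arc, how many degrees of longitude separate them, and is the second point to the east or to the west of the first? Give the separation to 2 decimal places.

96.36° east

Raw difference: -153.91 − 109.73 = -263.64°.
Normalise into (−180°, 180°]: -263.64° + 360° = 96.36°.
Positive ⇒ the second point lies to the east; separation 96.36°.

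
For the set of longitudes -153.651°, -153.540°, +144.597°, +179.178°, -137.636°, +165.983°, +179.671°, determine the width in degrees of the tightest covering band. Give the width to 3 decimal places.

77.767°

Sort the longitudes: -153.651°, -153.540°, -137.636°, +144.597°, +165.983°, +179.178°, +179.671°.
Eastward gaps between consecutive values (wrapping around): 0.111°, 15.904°, 282.233°, 21.386°, 13.195°, 0.493°, 26.678°.
Largest gap = 282.233° ⇒ minimal covering band is its complement: 360° − 282.233° = 77.767°.
Band runs from +144.597° eastward to -137.636°, crossing the antimeridian.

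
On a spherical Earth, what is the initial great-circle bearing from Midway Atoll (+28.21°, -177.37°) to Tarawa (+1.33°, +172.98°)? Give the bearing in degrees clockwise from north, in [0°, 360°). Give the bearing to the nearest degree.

Δλ = 172.98 − -177.37 = 350.35°; wrapped into (−180°, 180°]: -9.65°.
θ = atan2( sin Δλ · cos φ₂ , cos φ₁ · sin φ₂ − sin φ₁ · cos φ₂ · cos Δλ )
  = atan2(-0.16758, -0.44544) = -159.382° → normalised to [0°, 360°): 200.618°.

201°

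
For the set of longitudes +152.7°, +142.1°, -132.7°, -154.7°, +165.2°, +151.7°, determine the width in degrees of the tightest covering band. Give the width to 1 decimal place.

85.2°

Sort the longitudes: -154.7°, -132.7°, +142.1°, +151.7°, +152.7°, +165.2°.
Eastward gaps between consecutive values (wrapping around): 22.0°, 274.8°, 9.6°, 1.0°, 12.5°, 40.1°.
Largest gap = 274.8° ⇒ minimal covering band is its complement: 360° − 274.8° = 85.2°.
Band runs from +142.1° eastward to -132.7°, crossing the antimeridian.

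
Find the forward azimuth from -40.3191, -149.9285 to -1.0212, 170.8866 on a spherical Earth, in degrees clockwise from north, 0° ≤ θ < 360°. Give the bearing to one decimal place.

Δλ = 170.8866 − -149.9285 = 320.8151°; wrapped into (−180°, 180°]: -39.1849°.
θ = atan2( sin Δλ · cos φ₂ , cos φ₁ · sin φ₂ − sin φ₁ · cos φ₂ · cos Δλ )
  = atan2(-0.63172, 0.48786) = -52.322° → normalised to [0°, 360°): 307.678°.

307.7°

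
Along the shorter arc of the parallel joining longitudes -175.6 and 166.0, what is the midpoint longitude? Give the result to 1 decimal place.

Signed shortest Δλ from -175.6° to +166.0° is -18.4°.
Midpoint longitude = -175.6° + (-18.4°)/2 = -175.6° − 9.2° = -184.8°.
Normalise into (−180°, 180°]: +175.2°.
(The naïve average (-175.6 + +166.0)/2 = -4.8° is on the wrong side of the globe.)

+175.2°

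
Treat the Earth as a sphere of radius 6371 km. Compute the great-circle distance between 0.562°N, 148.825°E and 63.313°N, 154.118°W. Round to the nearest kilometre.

Δλ = -154.118 − 148.825 = -302.943°; wrapped into (−180°, 180°]: 57.057°.
Δφ = 63.313 − 0.562 = 62.751°.
a = sin²(Δφ/2) + cos φ₁ · cos φ₂ · sin²(Δλ/2) = 0.373508.
c = 2·atan2(√a, √(1−a)) = 1.31503 rad → d = 6371·c ≈ 8378.08 km.

8378 km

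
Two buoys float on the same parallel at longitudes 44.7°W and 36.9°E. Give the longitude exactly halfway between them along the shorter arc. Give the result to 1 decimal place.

3.9°W

Signed shortest Δλ from -44.7° to +36.9° is +81.6°.
Midpoint longitude = -44.7° + (+81.6°)/2 = -44.7° + 40.8° = -3.9°.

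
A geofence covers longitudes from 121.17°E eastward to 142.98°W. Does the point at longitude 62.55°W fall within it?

No

Band width going east from +121.17° to -142.98°: ((-142.98 − 121.17) mod 360) = 95.85°.
Offset of -62.55° east of the west edge: ((-62.55 − 121.17) mod 360) = 176.28°.
176.28° > 95.85° ⇒ outside.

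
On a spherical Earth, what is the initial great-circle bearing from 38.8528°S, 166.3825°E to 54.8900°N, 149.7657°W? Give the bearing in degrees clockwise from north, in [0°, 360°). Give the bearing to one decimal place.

Δλ = -149.7657 − 166.3825 = -316.1482°; wrapped into (−180°, 180°]: 43.8518°.
θ = atan2( sin Δλ · cos φ₂ , cos φ₁ · sin φ₂ − sin φ₁ · cos φ₂ · cos Δλ )
  = atan2(0.39846, 0.89725) = 23.946° → normalised to [0°, 360°): 23.946°.

23.9°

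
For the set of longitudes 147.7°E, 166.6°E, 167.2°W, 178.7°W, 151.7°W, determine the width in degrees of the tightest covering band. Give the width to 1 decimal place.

60.6°

Sort the longitudes: -178.7°, -167.2°, -151.7°, +147.7°, +166.6°.
Eastward gaps between consecutive values (wrapping around): 11.5°, 15.5°, 299.4°, 18.9°, 14.7°.
Largest gap = 299.4° ⇒ minimal covering band is its complement: 360° − 299.4° = 60.6°.
Band runs from +147.7° eastward to -151.7°, crossing the antimeridian.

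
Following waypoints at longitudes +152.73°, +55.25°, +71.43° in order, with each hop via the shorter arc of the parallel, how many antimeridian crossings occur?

0

Leg 1: +152.73° → +55.25°, shortest Δλ = -97.48° (west) — does not cross 180°.
Leg 2: +55.25° → +71.43°, shortest Δλ = 16.18° (east) — does not cross 180°.
Total crossings: 0.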